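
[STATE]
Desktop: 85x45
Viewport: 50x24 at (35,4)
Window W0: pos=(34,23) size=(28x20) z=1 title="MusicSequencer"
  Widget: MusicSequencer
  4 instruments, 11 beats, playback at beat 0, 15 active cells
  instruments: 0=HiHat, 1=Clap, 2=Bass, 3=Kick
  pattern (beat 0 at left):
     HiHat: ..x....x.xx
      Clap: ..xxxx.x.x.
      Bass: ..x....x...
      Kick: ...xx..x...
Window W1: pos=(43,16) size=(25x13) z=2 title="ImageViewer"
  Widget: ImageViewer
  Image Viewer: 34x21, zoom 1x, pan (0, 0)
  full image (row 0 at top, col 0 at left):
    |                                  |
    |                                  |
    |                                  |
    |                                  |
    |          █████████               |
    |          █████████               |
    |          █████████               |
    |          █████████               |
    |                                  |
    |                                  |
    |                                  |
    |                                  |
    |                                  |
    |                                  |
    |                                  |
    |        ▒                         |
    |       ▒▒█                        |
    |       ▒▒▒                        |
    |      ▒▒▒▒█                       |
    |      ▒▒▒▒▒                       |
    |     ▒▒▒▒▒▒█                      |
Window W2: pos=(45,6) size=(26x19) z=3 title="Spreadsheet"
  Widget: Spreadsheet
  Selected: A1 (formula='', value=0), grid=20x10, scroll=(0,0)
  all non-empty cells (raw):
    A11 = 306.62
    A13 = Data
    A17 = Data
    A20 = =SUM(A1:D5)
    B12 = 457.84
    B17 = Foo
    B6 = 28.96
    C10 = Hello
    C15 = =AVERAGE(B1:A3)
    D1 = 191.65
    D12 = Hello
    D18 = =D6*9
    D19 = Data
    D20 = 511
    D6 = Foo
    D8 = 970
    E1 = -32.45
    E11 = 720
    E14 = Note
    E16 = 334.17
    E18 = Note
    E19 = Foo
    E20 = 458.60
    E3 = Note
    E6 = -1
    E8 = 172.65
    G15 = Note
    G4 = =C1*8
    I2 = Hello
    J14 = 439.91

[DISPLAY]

                                                  
                                                  
          ┏━━━━━━━━━━━━━━━━━━━━━━━━┓              
          ┃ Spreadsheet            ┃              
          ┠────────────────────────┨              
          ┃A1:                     ┃              
          ┃       A       B       C┃              
          ┃------------------------┃              
          ┃  1      [0]       0    ┃              
          ┃  2        0       0    ┃              
          ┃  3        0       0    ┃              
          ┃  4        0       0    ┃              
        ┏━┃  5        0       0    ┃              
        ┃ ┃  6        0   28.96    ┃              
        ┠─┃  7        0       0    ┃              
        ┃ ┃  8        0       0    ┃              
        ┃ ┃  9        0       0    ┃              
        ┃ ┃ 10        0       0Hell┃              
        ┃ ┃ 11   306.62       0    ┃              
━━━━━━━━┃ ┃ 12        0  457.84    ┃              
 MusicSe┃ ┗━━━━━━━━━━━━━━━━━━━━━━━━┛              
────────┃          █████████    ┃                 
      ▼1┃          █████████    ┃                 
 HiHat··┃                       ┃                 


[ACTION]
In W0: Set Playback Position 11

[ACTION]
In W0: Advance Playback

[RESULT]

                                                  
                                                  
          ┏━━━━━━━━━━━━━━━━━━━━━━━━┓              
          ┃ Spreadsheet            ┃              
          ┠────────────────────────┨              
          ┃A1:                     ┃              
          ┃       A       B       C┃              
          ┃------------------------┃              
          ┃  1      [0]       0    ┃              
          ┃  2        0       0    ┃              
          ┃  3        0       0    ┃              
          ┃  4        0       0    ┃              
        ┏━┃  5        0       0    ┃              
        ┃ ┃  6        0   28.96    ┃              
        ┠─┃  7        0       0    ┃              
        ┃ ┃  8        0       0    ┃              
        ┃ ┃  9        0       0    ┃              
        ┃ ┃ 10        0       0Hell┃              
        ┃ ┃ 11   306.62       0    ┃              
━━━━━━━━┃ ┃ 12        0  457.84    ┃              
 MusicSe┃ ┗━━━━━━━━━━━━━━━━━━━━━━━━┛              
────────┃          █████████    ┃                 
      0▼┃          █████████    ┃                 
 HiHat··┃                       ┃                 


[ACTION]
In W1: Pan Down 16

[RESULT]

                                                  
                                                  
          ┏━━━━━━━━━━━━━━━━━━━━━━━━┓              
          ┃ Spreadsheet            ┃              
          ┠────────────────────────┨              
          ┃A1:                     ┃              
          ┃       A       B       C┃              
          ┃------------------------┃              
          ┃  1      [0]       0    ┃              
          ┃  2        0       0    ┃              
          ┃  3        0       0    ┃              
          ┃  4        0       0    ┃              
        ┏━┃  5        0       0    ┃              
        ┃ ┃  6        0   28.96    ┃              
        ┠─┃  7        0       0    ┃              
        ┃ ┃  8        0       0    ┃              
        ┃ ┃  9        0       0    ┃              
        ┃ ┃ 10        0       0Hell┃              
        ┃ ┃ 11   306.62       0    ┃              
━━━━━━━━┃ ┃ 12        0  457.84    ┃              
 MusicSe┃ ┗━━━━━━━━━━━━━━━━━━━━━━━━┛              
────────┃                       ┃                 
      0▼┃                       ┃                 
 HiHat··┃                       ┃                 


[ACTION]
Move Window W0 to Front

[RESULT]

                                                  
                                                  
          ┏━━━━━━━━━━━━━━━━━━━━━━━━┓              
          ┃ Spreadsheet            ┃              
          ┠────────────────────────┨              
          ┃A1:                     ┃              
          ┃       A       B       C┃              
          ┃------------------------┃              
          ┃  1      [0]       0    ┃              
          ┃  2        0       0    ┃              
          ┃  3        0       0    ┃              
          ┃  4        0       0    ┃              
        ┏━┃  5        0       0    ┃              
        ┃ ┃  6        0   28.96    ┃              
        ┠─┃  7        0       0    ┃              
        ┃ ┃  8        0       0    ┃              
        ┃ ┃  9        0       0    ┃              
        ┃ ┃ 10        0       0Hell┃              
        ┃ ┃ 11   306.62       0    ┃              
━━━━━━━━━━━━━━━━━━━━━━━━━━┓7.84    ┃              
 MusicSequencer           ┃━━━━━━━━┛              
──────────────────────────┨     ┃                 
      0▼234567890         ┃     ┃                 
 HiHat··█····█·██         ┃     ┃                 


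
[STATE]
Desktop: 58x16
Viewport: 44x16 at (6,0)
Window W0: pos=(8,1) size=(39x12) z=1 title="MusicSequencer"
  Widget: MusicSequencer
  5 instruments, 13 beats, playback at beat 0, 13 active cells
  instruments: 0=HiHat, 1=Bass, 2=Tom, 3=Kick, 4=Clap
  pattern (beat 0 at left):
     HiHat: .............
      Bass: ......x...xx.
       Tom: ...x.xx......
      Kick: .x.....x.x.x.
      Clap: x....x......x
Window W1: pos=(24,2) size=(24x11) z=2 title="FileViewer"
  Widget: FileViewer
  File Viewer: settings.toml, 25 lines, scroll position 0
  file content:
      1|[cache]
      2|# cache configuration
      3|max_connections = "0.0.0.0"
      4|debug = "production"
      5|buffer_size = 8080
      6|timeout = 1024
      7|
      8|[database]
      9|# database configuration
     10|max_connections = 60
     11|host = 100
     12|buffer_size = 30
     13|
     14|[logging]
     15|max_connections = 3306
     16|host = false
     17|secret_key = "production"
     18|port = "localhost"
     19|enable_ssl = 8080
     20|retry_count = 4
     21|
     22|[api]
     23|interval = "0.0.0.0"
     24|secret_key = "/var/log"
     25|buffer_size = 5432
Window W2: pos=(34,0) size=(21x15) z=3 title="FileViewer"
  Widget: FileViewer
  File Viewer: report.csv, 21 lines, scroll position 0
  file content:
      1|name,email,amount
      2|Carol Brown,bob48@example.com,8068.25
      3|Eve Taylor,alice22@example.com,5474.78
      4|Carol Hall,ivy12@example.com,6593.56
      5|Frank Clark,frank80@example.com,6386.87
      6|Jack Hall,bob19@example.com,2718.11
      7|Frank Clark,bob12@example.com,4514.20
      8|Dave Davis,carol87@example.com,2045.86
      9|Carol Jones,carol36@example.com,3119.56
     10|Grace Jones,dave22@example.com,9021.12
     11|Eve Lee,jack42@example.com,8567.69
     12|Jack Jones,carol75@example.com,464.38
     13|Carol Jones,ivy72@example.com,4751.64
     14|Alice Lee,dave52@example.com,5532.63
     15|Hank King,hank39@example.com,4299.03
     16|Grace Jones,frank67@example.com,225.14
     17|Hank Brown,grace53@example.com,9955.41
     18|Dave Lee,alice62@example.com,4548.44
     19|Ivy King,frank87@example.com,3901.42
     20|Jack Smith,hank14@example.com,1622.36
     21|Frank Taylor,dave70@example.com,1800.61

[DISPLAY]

                            ┏━━━━━━━━━━━━━━━
  ┏━━━━━━━━━━━━━━━━━━━━━━━━━┃ FileViewer    
  ┃ MusicSequencer┏━━━━━━━━━┠───────────────
  ┠───────────────┃ FileView┃name,email,amou
  ┃      ▼12345678┠─────────┃Carol Brown,bob
  ┃ HiHat·········┃[cache]  ┃Eve Taylor,alic
  ┃  Bass······█··┃# cache c┃Carol Hall,ivy1
  ┃   Tom···█·██··┃max_conne┃Frank Clark,fra
  ┃  Kick·█·····█·┃debug = "┃Jack Hall,bob19
  ┃  Clap█····█···┃buffer_si┃Frank Clark,bob
  ┃               ┃timeout =┃Dave Davis,caro
  ┃               ┃         ┃Carol Jones,car
  ┗━━━━━━━━━━━━━━━┗━━━━━━━━━┃Grace Jones,dav
                            ┃Eve Lee,jack42@
                            ┗━━━━━━━━━━━━━━━
                                            


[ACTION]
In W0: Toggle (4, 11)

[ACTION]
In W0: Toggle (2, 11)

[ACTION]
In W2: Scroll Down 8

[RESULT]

                            ┏━━━━━━━━━━━━━━━
  ┏━━━━━━━━━━━━━━━━━━━━━━━━━┃ FileViewer    
  ┃ MusicSequencer┏━━━━━━━━━┠───────────────
  ┠───────────────┃ FileView┃Carol Jones,car
  ┃      ▼12345678┠─────────┃Grace Jones,dav
  ┃ HiHat·········┃[cache]  ┃Eve Lee,jack42@
  ┃  Bass······█··┃# cache c┃Jack Jones,caro
  ┃   Tom···█·██··┃max_conne┃Carol Jones,ivy
  ┃  Kick·█·····█·┃debug = "┃Alice Lee,dave5
  ┃  Clap█····█···┃buffer_si┃Hank King,hank3
  ┃               ┃timeout =┃Grace Jones,fra
  ┃               ┃         ┃Hank Brown,grac
  ┗━━━━━━━━━━━━━━━┗━━━━━━━━━┃Dave Lee,alice6
                            ┃Ivy King,frank8
                            ┗━━━━━━━━━━━━━━━
                                            


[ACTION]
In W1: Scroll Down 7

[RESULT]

                            ┏━━━━━━━━━━━━━━━
  ┏━━━━━━━━━━━━━━━━━━━━━━━━━┃ FileViewer    
  ┃ MusicSequencer┏━━━━━━━━━┠───────────────
  ┠───────────────┃ FileView┃Carol Jones,car
  ┃      ▼12345678┠─────────┃Grace Jones,dav
  ┃ HiHat·········┃[database┃Eve Lee,jack42@
  ┃  Bass······█··┃# databas┃Jack Jones,caro
  ┃   Tom···█·██··┃max_conne┃Carol Jones,ivy
  ┃  Kick·█·····█·┃host = 10┃Alice Lee,dave5
  ┃  Clap█····█···┃buffer_si┃Hank King,hank3
  ┃               ┃         ┃Grace Jones,fra
  ┃               ┃[logging]┃Hank Brown,grac
  ┗━━━━━━━━━━━━━━━┗━━━━━━━━━┃Dave Lee,alice6
                            ┃Ivy King,frank8
                            ┗━━━━━━━━━━━━━━━
                                            


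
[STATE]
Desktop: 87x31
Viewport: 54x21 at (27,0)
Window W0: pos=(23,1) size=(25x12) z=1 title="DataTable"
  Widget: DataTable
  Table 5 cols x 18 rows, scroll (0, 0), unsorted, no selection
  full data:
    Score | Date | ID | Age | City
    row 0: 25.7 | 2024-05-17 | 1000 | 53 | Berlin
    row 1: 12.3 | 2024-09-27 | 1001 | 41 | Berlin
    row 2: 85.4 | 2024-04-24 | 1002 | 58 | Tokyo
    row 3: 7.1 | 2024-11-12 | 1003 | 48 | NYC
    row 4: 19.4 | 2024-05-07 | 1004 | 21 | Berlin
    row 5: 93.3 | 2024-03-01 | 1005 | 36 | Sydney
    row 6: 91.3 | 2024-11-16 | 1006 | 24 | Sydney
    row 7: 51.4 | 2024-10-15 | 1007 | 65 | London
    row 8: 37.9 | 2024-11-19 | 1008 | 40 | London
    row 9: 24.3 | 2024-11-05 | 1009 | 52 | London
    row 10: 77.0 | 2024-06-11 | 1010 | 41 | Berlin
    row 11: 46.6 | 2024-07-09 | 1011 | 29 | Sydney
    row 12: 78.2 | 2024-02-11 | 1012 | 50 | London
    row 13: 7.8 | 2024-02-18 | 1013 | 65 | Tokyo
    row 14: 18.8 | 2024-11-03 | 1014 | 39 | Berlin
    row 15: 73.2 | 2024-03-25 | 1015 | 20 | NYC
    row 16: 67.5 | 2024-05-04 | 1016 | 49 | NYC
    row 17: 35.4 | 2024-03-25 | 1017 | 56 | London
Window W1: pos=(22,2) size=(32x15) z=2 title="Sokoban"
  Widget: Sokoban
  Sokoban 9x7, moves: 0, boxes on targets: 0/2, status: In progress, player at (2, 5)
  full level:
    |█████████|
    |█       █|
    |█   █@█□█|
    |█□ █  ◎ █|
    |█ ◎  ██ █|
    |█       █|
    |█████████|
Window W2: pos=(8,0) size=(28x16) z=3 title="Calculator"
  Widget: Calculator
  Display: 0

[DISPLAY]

━━━━━━━━┓                                             
        ┃━━━━━━━━━━━┓                                 
────────┨━━━━━━━━━━━━━━━━━┓                           
       0┃                 ┃                           
        ┃─────────────────┨                           
        ┃                 ┃                           
        ┃                 ┃                           
        ┃                 ┃                           
        ┃                 ┃                           
        ┃                 ┃                           
        ┃                 ┃                           
        ┃                 ┃                           
        ┃                 ┃                           
        ┃                 ┃                           
        ┃                 ┃                           
━━━━━━━━┛                 ┃                           
━━━━━━━━━━━━━━━━━━━━━━━━━━┛                           
                                                      
                                                      
                                                      
                                                      


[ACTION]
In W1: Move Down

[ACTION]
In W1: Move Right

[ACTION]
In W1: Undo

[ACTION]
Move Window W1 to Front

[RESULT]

━━━━━━━━┓                                             
        ┃━━━━━━━━━━━┓                                 
━━━━━━━━━━━━━━━━━━━━━━━━━━┓                           
oban                      ┃                           
──────────────────────────┨                           
█████                     ┃                           
    █                     ┃                           
█ █□█                     ┃                           
 @◎ █                     ┃                           
 ██ █                     ┃                           
    █                     ┃                           
█████                     ┃                           
s: 1  0/2                 ┃                           
                          ┃                           
                          ┃                           
                          ┃                           
━━━━━━━━━━━━━━━━━━━━━━━━━━┛                           
                                                      
                                                      
                                                      
                                                      


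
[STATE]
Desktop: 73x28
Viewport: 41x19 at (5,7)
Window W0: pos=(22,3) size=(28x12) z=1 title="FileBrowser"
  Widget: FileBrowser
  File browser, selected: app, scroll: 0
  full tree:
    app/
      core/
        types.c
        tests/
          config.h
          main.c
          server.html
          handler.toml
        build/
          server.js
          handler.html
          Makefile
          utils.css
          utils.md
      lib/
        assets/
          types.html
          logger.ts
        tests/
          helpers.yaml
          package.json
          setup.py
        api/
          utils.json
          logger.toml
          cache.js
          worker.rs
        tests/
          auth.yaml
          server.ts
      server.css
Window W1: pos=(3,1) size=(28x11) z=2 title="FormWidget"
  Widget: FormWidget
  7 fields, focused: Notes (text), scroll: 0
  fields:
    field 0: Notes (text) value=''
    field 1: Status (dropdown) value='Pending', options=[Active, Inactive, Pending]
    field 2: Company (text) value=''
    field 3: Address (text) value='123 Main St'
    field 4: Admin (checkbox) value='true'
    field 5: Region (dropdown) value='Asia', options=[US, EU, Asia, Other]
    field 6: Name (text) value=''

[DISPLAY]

 Address:    [123 Main S]┃core/          
 Admin:      [x]         ┃lib/           
 Region:     [Asia     ▼]┃er.css         
 Name:       [          ]┃               
━━━━━━━━━━━━━━━━━━━━━━━━━┛               
                 ┃                       
                 ┃                       
                 ┗━━━━━━━━━━━━━━━━━━━━━━━
                                         
                                         
                                         
                                         
                                         
                                         
                                         
                                         
                                         
                                         
                                         


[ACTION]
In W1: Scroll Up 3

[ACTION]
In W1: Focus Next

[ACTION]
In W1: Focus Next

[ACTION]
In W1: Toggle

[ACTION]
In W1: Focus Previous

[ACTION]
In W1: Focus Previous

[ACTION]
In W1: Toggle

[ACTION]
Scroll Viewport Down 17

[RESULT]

 Region:     [Asia     ▼]┃er.css         
 Name:       [          ]┃               
━━━━━━━━━━━━━━━━━━━━━━━━━┛               
                 ┃                       
                 ┃                       
                 ┗━━━━━━━━━━━━━━━━━━━━━━━
                                         
                                         
                                         
                                         
                                         
                                         
                                         
                                         
                                         
                                         
                                         
                                         
                                         


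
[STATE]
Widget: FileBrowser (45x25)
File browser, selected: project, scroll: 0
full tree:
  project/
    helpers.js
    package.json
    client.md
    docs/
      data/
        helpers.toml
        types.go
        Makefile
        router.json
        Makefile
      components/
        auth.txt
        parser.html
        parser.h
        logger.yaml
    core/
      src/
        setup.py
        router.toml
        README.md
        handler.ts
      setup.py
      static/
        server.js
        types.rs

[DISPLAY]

> [-] project/                               
    helpers.js                               
    package.json                             
    client.md                                
    [+] docs/                                
    [+] core/                                
                                             
                                             
                                             
                                             
                                             
                                             
                                             
                                             
                                             
                                             
                                             
                                             
                                             
                                             
                                             
                                             
                                             
                                             
                                             


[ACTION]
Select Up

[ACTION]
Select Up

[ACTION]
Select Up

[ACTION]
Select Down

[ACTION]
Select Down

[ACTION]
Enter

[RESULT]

  [-] project/                               
    helpers.js                               
  > package.json                             
    client.md                                
    [+] docs/                                
    [+] core/                                
                                             
                                             
                                             
                                             
                                             
                                             
                                             
                                             
                                             
                                             
                                             
                                             
                                             
                                             
                                             
                                             
                                             
                                             
                                             


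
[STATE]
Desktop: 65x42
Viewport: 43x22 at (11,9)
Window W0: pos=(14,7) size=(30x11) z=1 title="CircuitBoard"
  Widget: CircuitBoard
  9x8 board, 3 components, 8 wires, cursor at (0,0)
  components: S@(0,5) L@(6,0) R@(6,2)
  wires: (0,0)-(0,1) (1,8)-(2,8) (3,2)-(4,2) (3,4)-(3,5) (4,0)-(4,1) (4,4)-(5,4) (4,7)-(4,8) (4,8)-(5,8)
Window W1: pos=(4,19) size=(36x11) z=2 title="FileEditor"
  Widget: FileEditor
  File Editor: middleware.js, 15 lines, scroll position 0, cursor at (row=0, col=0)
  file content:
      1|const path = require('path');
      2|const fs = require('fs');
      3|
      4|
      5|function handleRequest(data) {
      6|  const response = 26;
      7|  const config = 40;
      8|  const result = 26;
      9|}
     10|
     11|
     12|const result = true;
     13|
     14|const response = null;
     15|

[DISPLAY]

   ┠────────────────────────────┨          
   ┃   0 1 2 3 4 5 6 7 8        ┃          
   ┃0  [.]─ ·               S   ┃          
   ┃                            ┃          
   ┃1                           ┃          
   ┃                            ┃          
   ┃2                           ┃          
   ┃                            ┃          
   ┗━━━━━━━━━━━━━━━━━━━━━━━━━━━━┛          
                                           
━━━━━━━━━━━━━━━━━━━━━━━━━━━━┓              
ditor                       ┃              
────────────────────────────┨              
path = require('path');    ▲┃              
fs = require('fs');        █┃              
                           ░┃              
                           ░┃              
on handleRequest(data) {   ░┃              
t response = 26;           ░┃              
t config = 40;             ▼┃              
━━━━━━━━━━━━━━━━━━━━━━━━━━━━┛              
                                           


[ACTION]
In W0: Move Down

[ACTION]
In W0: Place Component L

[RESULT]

   ┠────────────────────────────┨          
   ┃   0 1 2 3 4 5 6 7 8        ┃          
   ┃0   · ─ ·               S   ┃          
   ┃                            ┃          
   ┃1  [L]                      ┃          
   ┃                            ┃          
   ┃2                           ┃          
   ┃                            ┃          
   ┗━━━━━━━━━━━━━━━━━━━━━━━━━━━━┛          
                                           
━━━━━━━━━━━━━━━━━━━━━━━━━━━━┓              
ditor                       ┃              
────────────────────────────┨              
path = require('path');    ▲┃              
fs = require('fs');        █┃              
                           ░┃              
                           ░┃              
on handleRequest(data) {   ░┃              
t response = 26;           ░┃              
t config = 40;             ▼┃              
━━━━━━━━━━━━━━━━━━━━━━━━━━━━┛              
                                           


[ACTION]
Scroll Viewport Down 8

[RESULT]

   ┗━━━━━━━━━━━━━━━━━━━━━━━━━━━━┛          
                                           
━━━━━━━━━━━━━━━━━━━━━━━━━━━━┓              
ditor                       ┃              
────────────────────────────┨              
path = require('path');    ▲┃              
fs = require('fs');        █┃              
                           ░┃              
                           ░┃              
on handleRequest(data) {   ░┃              
t response = 26;           ░┃              
t config = 40;             ▼┃              
━━━━━━━━━━━━━━━━━━━━━━━━━━━━┛              
                                           
                                           
                                           
                                           
                                           
                                           
                                           
                                           
                                           


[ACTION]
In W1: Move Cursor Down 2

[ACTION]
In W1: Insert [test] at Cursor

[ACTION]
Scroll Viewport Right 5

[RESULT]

━━━━━━━━━━━━━━━━━━━━━━━━━━━┛               
                                           
━━━━━━━━━━━━━━━━━━━━━━━┓                   
                       ┃                   
───────────────────────┨                   
= require('path');    ▲┃                   
require('fs');        █┃                   
                      ░┃                   
                      ░┃                   
ndleRequest(data) {   ░┃                   
ponse = 26;           ░┃                   
fig = 40;             ▼┃                   
━━━━━━━━━━━━━━━━━━━━━━━┛                   
                                           
                                           
                                           
                                           
                                           
                                           
                                           
                                           
                                           


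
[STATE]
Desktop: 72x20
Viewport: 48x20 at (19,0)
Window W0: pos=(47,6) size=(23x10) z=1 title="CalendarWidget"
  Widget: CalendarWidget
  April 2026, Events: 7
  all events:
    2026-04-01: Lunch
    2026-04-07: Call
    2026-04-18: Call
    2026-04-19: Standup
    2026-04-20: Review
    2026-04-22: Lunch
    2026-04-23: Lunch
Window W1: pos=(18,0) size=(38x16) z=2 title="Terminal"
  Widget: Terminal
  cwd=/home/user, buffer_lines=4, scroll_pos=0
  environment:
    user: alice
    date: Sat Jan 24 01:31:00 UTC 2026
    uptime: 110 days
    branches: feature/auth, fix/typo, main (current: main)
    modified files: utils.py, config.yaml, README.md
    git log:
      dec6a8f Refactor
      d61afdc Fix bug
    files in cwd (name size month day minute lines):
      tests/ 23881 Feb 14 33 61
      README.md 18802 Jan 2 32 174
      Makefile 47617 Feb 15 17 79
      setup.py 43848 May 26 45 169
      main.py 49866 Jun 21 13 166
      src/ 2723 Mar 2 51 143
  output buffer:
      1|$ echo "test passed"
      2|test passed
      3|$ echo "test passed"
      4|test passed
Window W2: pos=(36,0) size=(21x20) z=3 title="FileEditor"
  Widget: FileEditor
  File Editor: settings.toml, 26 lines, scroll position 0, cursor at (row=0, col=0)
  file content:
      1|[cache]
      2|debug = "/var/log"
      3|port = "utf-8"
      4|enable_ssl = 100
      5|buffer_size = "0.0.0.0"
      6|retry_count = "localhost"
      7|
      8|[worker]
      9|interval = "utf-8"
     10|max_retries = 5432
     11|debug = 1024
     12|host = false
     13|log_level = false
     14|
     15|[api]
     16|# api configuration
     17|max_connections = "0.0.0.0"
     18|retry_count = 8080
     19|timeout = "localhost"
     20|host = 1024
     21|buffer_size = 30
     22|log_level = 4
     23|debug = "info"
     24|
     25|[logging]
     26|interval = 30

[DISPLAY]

━━━━━━━━━━━━━━━━━┏━━━━━━━━━━━━━━━━━━━┓          
 Terminal        ┃ FileEditor        ┃          
─────────────────┠───────────────────┨          
$ echo "test pass┃█cache]           ▲┃          
test passed      ┃debug = "/var/log"█┃          
$ echo "test pass┃port = "utf-8"    ░┃          
test passed      ┃enable_ssl = 100  ░┃━━━━━━━━━━
$ █              ┃buffer_size = "0.0░┃Widget    
                 ┃retry_count = "loc░┃──────────
                 ┃                  ░┃il 2026   
                 ┃[worker]          ░┃Th Fr Sa S
                 ┃interval = "utf-8"░┃  2  3  4 
                 ┃max_retries = 5432░┃  9 10 11 
                 ┃debug = 1024      ░┃16 17 18* 
                 ┃host = false      ░┃* 23* 24 2
━━━━━━━━━━━━━━━━━┃log_level = false ░┃━━━━━━━━━━
                 ┃                  ░┃          
                 ┃[api]             ░┃          
                 ┃# api configuratio▼┃          
                 ┗━━━━━━━━━━━━━━━━━━━┛          


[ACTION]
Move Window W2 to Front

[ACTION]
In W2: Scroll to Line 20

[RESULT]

━━━━━━━━━━━━━━━━━┏━━━━━━━━━━━━━━━━━━━┓          
 Terminal        ┃ FileEditor        ┃          
─────────────────┠───────────────────┨          
$ echo "test pass┃debug = 1024      ▲┃          
test passed      ┃host = false      ░┃          
$ echo "test pass┃log_level = false ░┃          
test passed      ┃                  ░┃━━━━━━━━━━
$ █              ┃[api]             ░┃Widget    
                 ┃# api configuratio░┃──────────
                 ┃max_connections = ░┃il 2026   
                 ┃retry_count = 8080░┃Th Fr Sa S
                 ┃timeout = "localho░┃  2  3  4 
                 ┃host = 1024       ░┃  9 10 11 
                 ┃buffer_size = 30  ░┃16 17 18* 
                 ┃log_level = 4     ░┃* 23* 24 2
━━━━━━━━━━━━━━━━━┃debug = "info"    ░┃━━━━━━━━━━
                 ┃                  ░┃          
                 ┃[logging]         █┃          
                 ┃interval = 30     ▼┃          
                 ┗━━━━━━━━━━━━━━━━━━━┛          


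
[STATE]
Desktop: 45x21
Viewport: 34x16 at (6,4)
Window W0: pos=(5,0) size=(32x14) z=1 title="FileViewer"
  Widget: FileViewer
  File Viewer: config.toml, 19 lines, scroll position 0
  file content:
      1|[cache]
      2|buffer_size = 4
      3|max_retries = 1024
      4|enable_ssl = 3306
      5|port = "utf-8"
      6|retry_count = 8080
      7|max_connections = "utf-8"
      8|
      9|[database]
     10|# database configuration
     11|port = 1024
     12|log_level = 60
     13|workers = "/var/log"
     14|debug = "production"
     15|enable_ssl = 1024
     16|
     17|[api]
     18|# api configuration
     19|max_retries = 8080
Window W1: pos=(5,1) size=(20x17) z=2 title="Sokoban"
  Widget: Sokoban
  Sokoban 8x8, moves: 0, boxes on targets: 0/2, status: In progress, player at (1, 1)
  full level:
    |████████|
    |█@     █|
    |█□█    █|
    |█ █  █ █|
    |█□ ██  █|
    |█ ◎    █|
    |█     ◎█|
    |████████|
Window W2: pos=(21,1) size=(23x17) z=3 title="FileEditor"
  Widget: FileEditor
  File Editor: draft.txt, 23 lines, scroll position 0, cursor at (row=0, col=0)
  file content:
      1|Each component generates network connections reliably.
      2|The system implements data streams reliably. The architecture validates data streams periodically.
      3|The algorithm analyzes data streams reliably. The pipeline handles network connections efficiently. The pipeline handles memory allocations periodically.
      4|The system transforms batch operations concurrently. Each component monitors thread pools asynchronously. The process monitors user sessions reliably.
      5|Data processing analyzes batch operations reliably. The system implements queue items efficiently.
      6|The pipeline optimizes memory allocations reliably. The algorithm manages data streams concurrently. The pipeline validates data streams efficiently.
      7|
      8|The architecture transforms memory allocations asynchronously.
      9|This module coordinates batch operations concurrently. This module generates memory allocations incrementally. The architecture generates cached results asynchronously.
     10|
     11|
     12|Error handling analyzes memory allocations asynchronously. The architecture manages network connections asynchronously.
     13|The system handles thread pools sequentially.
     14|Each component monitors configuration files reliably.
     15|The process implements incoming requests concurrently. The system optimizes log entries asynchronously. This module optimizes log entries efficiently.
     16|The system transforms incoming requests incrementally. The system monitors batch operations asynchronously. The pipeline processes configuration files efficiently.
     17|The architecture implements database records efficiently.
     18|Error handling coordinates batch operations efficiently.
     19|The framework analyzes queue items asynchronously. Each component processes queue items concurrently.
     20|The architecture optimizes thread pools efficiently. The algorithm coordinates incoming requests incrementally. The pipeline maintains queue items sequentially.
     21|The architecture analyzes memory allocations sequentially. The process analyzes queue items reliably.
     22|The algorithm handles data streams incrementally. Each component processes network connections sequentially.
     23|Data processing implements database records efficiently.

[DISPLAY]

████████       ┃█ach component gen
█@     █       ┃The system impleme
█□█    █       ┃The algorithm anal
█ █  █ █       ┃The system transfo
█□ ██  █       ┃Data processing an
█ ◎    █       ┃The pipeline optim
█     ◎█       ┃                  
████████       ┃The architecture t
Moves: 0  0/2  ┃This module coordi
               ┃                  
               ┃                  
               ┃Error handling ana
               ┃The system handles
━━━━━━━━━━━━━━━┗━━━━━━━━━━━━━━━━━━
                                  
                                  


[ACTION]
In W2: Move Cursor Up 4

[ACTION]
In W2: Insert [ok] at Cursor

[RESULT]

████████       ┃ok█ach component g
█@     █       ┃The system impleme
█□█    █       ┃The algorithm anal
█ █  █ █       ┃The system transfo
█□ ██  █       ┃Data processing an
█ ◎    █       ┃The pipeline optim
█     ◎█       ┃                  
████████       ┃The architecture t
Moves: 0  0/2  ┃This module coordi
               ┃                  
               ┃                  
               ┃Error handling ana
               ┃The system handles
━━━━━━━━━━━━━━━┗━━━━━━━━━━━━━━━━━━
                                  
                                  


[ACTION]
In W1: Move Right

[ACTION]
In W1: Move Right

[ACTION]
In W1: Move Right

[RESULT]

████████       ┃ok█ach component g
█   @  █       ┃The system impleme
█□█    █       ┃The algorithm anal
█ █  █ █       ┃The system transfo
█□ ██  █       ┃Data processing an
█ ◎    █       ┃The pipeline optim
█     ◎█       ┃                  
████████       ┃The architecture t
Moves: 3  0/2  ┃This module coordi
               ┃                  
               ┃                  
               ┃Error handling ana
               ┃The system handles
━━━━━━━━━━━━━━━┗━━━━━━━━━━━━━━━━━━
                                  
                                  
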